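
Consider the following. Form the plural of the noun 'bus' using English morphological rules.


Apply rule: Add -es (sibilant/fricative ending). 'bus' becomes 'buses'.

buses


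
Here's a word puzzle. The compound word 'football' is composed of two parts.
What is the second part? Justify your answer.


Split 'football' into 'foot' + 'ball'. The second part is 'ball'.

ball


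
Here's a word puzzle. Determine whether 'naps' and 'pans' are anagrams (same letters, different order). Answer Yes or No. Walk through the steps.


Sorted letters of 'naps': 'anps'
Sorted letters of 'pans': 'anps'
They match.

Yes


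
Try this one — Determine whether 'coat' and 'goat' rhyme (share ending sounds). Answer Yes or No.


Rime (stressed vowel + following sounds) of 'coat': -oat = /oʊt/
Rime of 'goat': -oat = /oʊt/
/oʊt/ and /oʊt/ are the same ending sound, so the words rhyme.

Yes


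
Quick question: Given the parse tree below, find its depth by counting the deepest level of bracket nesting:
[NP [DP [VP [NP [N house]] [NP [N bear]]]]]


Count bracket nesting levels:
'[' at pos 0: depth = 1
'[' at pos 4: depth = 2
'[' at pos 8: depth = 3
'[' at pos 12: depth = 4
'[' at pos 16: depth = 5
'[' at pos 27: depth = 4
'[' at pos 31: depth = 5
Maximum depth reached: 5

5


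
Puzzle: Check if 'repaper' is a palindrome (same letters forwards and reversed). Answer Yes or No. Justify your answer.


Forward: 'repaper'
Reversed: 'repaper'
They are identical.

Yes


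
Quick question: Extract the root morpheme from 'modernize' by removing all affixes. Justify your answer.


Remove suffix '-ize' from 'modernize' to get root 'modern'.

modern


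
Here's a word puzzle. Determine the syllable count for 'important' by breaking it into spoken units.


Break 'important' into syllables: im-por-tant -> im | por | tant = 3 syllables

3 syllables


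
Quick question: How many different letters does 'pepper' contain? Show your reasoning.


Unique letters in 'pepper': {e, p, r} = 3 distinct letters.

3


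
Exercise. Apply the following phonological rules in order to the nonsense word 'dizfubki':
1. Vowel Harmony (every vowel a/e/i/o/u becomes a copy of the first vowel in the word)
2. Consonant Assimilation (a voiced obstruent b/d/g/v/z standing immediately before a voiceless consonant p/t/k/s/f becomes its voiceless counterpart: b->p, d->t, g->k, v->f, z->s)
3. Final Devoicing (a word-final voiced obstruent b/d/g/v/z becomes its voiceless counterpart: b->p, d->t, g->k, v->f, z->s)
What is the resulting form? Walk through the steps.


Starting form: 'dizfubki'
Rule 1: Vowel Harmony: all vowels become 'i' (matching first vowel). 'dizfubki' -> 'dizfibki'
Rule 2: Consonant Assimilation: voiced obstruent before voiceless consonant becomes voiceless ('zf' -> 'sf', 'bk' -> 'pk'). 'dizfibki' -> 'disfipki'
Rule 3: Final Devoicing: the word ends in the vowel 'i', not a consonant. No change.
Final form: 'disfipki'

disfipki


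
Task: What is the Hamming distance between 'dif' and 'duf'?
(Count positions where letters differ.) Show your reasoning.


Alignment:
Position 1: 'd' vs 'd' = match
Position 2: 'i' vs 'u' = DIFFER
Position 3: 'f' vs 'f' = match
Total differences: 1

1


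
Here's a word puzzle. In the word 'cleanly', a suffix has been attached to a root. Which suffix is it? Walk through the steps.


The word 'cleanly' = 'clean' (root) + '-ly' (suffix). The suffix is '-ly'.

ly


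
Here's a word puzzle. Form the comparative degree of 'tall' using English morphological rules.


Apply comparative formation (add -er): 'tall' -> 'taller'.

taller


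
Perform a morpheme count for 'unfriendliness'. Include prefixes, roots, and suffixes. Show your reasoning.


Decomposition: un- (prefix) + friend (root) + -ly (suffix) + -ness (suffix) = 4 morpheme(s)

4 morphemes


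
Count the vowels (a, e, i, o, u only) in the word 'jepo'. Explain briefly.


Vowels in 'jepo': e, o = 2 vowels.

2


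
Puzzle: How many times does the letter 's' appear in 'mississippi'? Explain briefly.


Letter 's' in 'mississippi': found at position(s) 3, 4, 6, 7 = 4 occurrence(s).

4


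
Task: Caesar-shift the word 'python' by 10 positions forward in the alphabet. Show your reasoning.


Shift each letter by 10: p -> z, y -> i, t -> d, h -> r, o -> y, n -> x. Result: 'zidryx'.

zidryx


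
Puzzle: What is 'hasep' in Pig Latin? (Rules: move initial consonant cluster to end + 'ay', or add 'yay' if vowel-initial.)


'hasep': move consonant cluster 'h' to end and add 'ay': 'asephay'.

asephay


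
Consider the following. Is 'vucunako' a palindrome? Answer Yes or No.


Forward: 'vucunako'
Reversed: 'okanucuv'
They differ.

No


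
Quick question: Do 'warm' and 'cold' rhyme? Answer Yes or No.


Rime (stressed vowel + following sounds) of 'warm': -arm = /ɔːrm/
Rime of 'cold': -old = /oʊld/
/ɔːrm/ and /oʊld/ are different ending sounds, so the words do not rhyme.

No


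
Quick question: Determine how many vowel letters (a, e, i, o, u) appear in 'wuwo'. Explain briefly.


Vowels in 'wuwo': u, o = 2 vowels.

2


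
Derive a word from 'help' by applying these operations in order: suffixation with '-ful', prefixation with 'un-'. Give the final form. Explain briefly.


Step 1: Add suffix '-ful' to 'help' = 'helpful'
Step 2: Add prefix 'un-' to 'helpful' = 'unhelpful'

unhelpful


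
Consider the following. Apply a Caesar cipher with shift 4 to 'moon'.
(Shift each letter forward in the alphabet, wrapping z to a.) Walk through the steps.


Shift each letter by 4: m -> q, o -> s, o -> s, n -> r. Result: 'qssr'.

qssr


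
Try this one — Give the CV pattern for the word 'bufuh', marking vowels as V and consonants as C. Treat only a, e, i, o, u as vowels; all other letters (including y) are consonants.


Letter mapping: b = C, u = V, f = C, u = V, h = C.

CVCVC


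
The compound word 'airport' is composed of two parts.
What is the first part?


Split 'airport' into 'air' + 'port'. The first part is 'air'.

air


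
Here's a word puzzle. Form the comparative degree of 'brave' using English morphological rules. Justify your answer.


Apply comparative formation (ends in e: add -r): 'brave' -> 'braver'.

braver


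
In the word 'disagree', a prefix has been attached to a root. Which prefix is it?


The word 'disagree' = 'dis' (prefix) + 'agree' (root). The prefix is 'dis'.

dis


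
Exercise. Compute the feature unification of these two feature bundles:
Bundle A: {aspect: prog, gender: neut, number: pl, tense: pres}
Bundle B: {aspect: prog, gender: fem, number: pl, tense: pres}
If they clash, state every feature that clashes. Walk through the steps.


Compare features:
aspect: A=prog vs B=prog -> unified: prog
gender: A=neut vs B=fem -> CLASH
number: A=pl vs B=pl -> unified: pl
tense: A=pres vs B=pres -> unified: pres
Clash detected on feature 'gender' (neut vs fem); unification fails.

CLASH on 'gender' (neut vs fem)


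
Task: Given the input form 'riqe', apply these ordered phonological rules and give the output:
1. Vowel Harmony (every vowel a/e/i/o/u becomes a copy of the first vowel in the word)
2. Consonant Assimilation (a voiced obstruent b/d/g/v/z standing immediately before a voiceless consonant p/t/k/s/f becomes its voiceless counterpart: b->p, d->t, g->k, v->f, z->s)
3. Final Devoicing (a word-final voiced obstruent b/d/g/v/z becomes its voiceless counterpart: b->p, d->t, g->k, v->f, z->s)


Starting form: 'riqe'
Rule 1: Vowel Harmony: all vowels become 'i' (matching first vowel). 'riqe' -> 'riqi'
Rule 2: Consonant Assimilation: no voiced obstruent (b/d/g/v/z) stands immediately before a voiceless consonant (p/t/k/s/f). No change.
Rule 3: Final Devoicing: the word ends in the vowel 'i', not a consonant. No change.
Final form: 'riqi'

riqi


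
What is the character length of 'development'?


Spell out 'development' and number each letter: d(1), e(2), v(3), e(4), l(5), o(6), p(7), m(8), e(9), n(10), t(11). Total: 11 letters.

11


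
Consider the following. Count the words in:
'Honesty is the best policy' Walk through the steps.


Split into words: Honesty | is | the | best | policy = 5 words.

5


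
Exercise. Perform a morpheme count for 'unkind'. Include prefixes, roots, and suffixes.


Decomposition: un- (prefix) + kind (root) = 2 morpheme(s)

2 morphemes


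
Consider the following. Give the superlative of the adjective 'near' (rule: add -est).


Apply superlative formation (add -est): 'near' -> 'nearest'.

nearest


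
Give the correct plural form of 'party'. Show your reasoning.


Apply rule: Change -y to -ies (consonant + y). 'party' becomes 'parties'.

parties


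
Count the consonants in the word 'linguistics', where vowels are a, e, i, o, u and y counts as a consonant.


Consonants in 'linguistics': l, n, g, s, t, c, s = 7 consonants.

7


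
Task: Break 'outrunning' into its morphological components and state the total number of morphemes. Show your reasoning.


Step 1: Identify prefix: 'out' (meaning: surpass)
Step 2: Identify root: 'run'
Step 3: Identify suffix(es): 'ing'
Decomposition: out- (prefix: surpass) + run (root) + -ing (suffix: ongoing action)
Total morphemes: 3

3 morphemes (out- (prefix: surpass) + run (root) + -ing (suffix: ongoing action))


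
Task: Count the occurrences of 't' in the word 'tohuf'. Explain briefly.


Letter 't' in 'tohuf': found at position(s) 1 = 1 occurrence(s).

1


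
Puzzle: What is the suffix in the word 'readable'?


The word 'readable' = 'read' (root) + '-able' (suffix). The suffix is '-able'.

able


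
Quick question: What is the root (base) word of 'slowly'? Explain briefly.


Remove suffix '-ly' from 'slowly' to get root 'slow'.

slow


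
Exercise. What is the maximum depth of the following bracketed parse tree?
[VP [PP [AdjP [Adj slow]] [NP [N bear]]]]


Count bracket nesting levels:
'[' at pos 0: depth = 1
'[' at pos 4: depth = 2
'[' at pos 8: depth = 3
'[' at pos 14: depth = 4
'[' at pos 26: depth = 3
'[' at pos 30: depth = 4
Maximum depth reached: 4

4


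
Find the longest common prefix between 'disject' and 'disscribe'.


Compare from the start: 3 characters match: 'dis'. Mismatch at position 4: 'j' vs 's'.

dis


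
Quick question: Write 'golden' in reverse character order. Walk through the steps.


Reverse 'golden' character by character: 'nedlog'.

nedlog


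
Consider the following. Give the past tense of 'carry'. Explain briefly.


Apply rule: Change -y to -ied. 'carry' becomes 'carried'.

carried


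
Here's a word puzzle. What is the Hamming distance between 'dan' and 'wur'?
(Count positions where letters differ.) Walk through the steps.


Alignment:
Position 1: 'd' vs 'w' = DIFFER
Position 2: 'a' vs 'u' = DIFFER
Position 3: 'n' vs 'r' = DIFFER
Total differences: 3

3


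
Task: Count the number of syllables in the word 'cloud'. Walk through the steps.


Break 'cloud' into syllables: cloud -> cloud = 1 syllable

1 syllable


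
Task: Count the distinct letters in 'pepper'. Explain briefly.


Unique letters in 'pepper': {e, p, r} = 3 distinct letters.

3


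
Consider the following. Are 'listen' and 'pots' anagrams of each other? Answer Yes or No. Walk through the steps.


Sorted letters of 'listen': 'eilnst'
Sorted letters of 'pots': 'opst'
They do not match.

No


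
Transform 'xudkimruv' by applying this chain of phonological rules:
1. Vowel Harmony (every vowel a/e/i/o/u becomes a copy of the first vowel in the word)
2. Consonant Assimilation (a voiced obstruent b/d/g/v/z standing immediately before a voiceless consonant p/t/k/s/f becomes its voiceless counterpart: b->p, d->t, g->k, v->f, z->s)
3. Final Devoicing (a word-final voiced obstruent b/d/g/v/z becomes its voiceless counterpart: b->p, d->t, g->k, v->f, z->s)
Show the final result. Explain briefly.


Starting form: 'xudkimruv'
Rule 1: Vowel Harmony: all vowels become 'u' (matching first vowel). 'xudkimruv' -> 'xudkumruv'
Rule 2: Consonant Assimilation: voiced obstruent before voiceless consonant becomes voiceless ('dk' -> 'tk'). 'xudkumruv' -> 'xutkumruv'
Rule 3: Final Devoicing: word-final voiced obstruent 'v' becomes voiceless 'f'. 'xutkumruv' -> 'xutkumruf'
Final form: 'xutkumruf'

xutkumruf


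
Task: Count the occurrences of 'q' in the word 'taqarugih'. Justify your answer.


Letter 'q' in 'taqarugih': found at position(s) 3 = 1 occurrence(s).

1


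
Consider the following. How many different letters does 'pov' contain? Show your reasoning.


Unique letters in 'pov': {o, p, v} = 3 distinct letters.

3


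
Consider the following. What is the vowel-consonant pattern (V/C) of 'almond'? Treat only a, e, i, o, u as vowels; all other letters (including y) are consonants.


Letter mapping: a = V, l = C, m = C, o = V, n = C, d = C.

VCCVCC


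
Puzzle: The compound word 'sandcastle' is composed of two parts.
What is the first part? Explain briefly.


Split 'sandcastle' into 'sand' + 'castle'. The first part is 'sand'.

sand


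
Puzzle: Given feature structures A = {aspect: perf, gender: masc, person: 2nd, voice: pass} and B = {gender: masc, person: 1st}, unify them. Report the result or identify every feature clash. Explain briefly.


Compare features:
aspect: A=perf vs B=_ -> unified: perf
gender: A=masc vs B=masc -> unified: masc
person: A=2nd vs B=1st -> CLASH
voice: A=pass vs B=_ -> unified: pass
Clash detected on feature 'person' (2nd vs 1st); unification fails.

CLASH on 'person' (2nd vs 1st)


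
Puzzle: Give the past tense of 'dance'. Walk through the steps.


Apply rule: Add -d (word ends in -e). 'dance' becomes 'danced'.

danced


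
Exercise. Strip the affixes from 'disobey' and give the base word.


Remove prefix 'dis' from 'disobey' to get root 'obey'.

obey


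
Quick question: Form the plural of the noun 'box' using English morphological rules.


Apply rule: Add -es (sibilant/fricative ending). 'box' becomes 'boxes'.

boxes


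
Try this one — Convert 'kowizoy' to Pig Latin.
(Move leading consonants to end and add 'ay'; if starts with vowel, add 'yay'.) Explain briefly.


'kowizoy': move consonant cluster 'k' to end and add 'ay': 'owizoykay'.

owizoykay


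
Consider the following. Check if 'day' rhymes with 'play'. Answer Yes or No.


Rime (stressed vowel + following sounds) of 'day': -ay = /eɪ/
Rime of 'play': -ay = /eɪ/
/eɪ/ and /eɪ/ are the same ending sound, so the words rhyme.

Yes


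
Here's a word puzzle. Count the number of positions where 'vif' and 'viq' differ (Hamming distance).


Alignment:
Position 1: 'v' vs 'v' = match
Position 2: 'i' vs 'i' = match
Position 3: 'f' vs 'q' = DIFFER
Total differences: 1

1


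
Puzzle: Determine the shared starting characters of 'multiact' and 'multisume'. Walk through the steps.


Compare from the start: 5 characters match: 'multi'. Mismatch at position 6: 'a' vs 's'.

multi


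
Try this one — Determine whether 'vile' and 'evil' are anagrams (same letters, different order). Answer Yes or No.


Sorted letters of 'vile': 'eilv'
Sorted letters of 'evil': 'eilv'
They match.

Yes


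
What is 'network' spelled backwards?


Reverse 'network' character by character: 'krowten'.

krowten


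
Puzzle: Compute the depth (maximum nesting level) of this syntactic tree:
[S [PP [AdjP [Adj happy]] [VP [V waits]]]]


Count bracket nesting levels:
'[' at pos 0: depth = 1
'[' at pos 3: depth = 2
'[' at pos 7: depth = 3
'[' at pos 13: depth = 4
'[' at pos 26: depth = 3
'[' at pos 30: depth = 4
Maximum depth reached: 4

4


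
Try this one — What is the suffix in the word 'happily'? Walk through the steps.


The word 'happily' = 'happy' (root) + '-ly' (suffix). The suffix is '-ly'.

ly


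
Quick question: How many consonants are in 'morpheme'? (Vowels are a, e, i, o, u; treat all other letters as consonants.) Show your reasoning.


Consonants in 'morpheme': m, r, p, h, m = 5 consonants.

5


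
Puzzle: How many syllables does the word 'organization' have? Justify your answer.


Break 'organization' into syllables: or-gan-i-za-tion -> or | gan | i | za | tion = 5 syllables

5 syllables


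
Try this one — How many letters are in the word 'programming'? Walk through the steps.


Spell out 'programming' and number each letter: p(1), r(2), o(3), g(4), r(5), a(6), m(7), m(8), i(9), n(10), g(11). Total: 11 letters.

11


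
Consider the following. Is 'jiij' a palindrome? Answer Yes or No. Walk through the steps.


Forward: 'jiij'
Reversed: 'jiij'
They are identical.

Yes


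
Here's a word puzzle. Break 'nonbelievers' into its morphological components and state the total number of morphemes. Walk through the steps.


Step 1: Identify prefix: 'non' (meaning: not)
Step 2: Identify root: 'believe'
Step 3: Identify suffix(es): 'er, s'
Decomposition: non- (prefix: not) + believe (root) + -er (suffix: one who) + -s (plural)
Total morphemes: 4

4 morphemes (non- (prefix: not) + believe (root) + -er (suffix: one who) + -s (plural))


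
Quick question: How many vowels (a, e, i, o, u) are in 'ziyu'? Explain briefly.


Vowels in 'ziyu': i, u = 2 vowels.

2


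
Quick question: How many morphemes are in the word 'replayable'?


Decomposition: re- (prefix) + play (root) + -able (suffix) = 3 morpheme(s)

3 morphemes


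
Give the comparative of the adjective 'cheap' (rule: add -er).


Apply comparative formation (add -er): 'cheap' -> 'cheaper'.

cheaper


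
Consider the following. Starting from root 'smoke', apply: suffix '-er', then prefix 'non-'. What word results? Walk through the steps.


Step 1: Add suffix '-er' to 'smoke' = 'smoker'
Step 2: Add prefix 'non-' to 'smoker' = 'nonsmoker'

nonsmoker


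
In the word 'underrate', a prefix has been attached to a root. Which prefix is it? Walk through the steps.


The word 'underrate' = 'under' (prefix) + 'rate' (root). The prefix is 'under'.

under


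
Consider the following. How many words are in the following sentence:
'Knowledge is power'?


Split into words: Knowledge | is | power = 3 words.

3


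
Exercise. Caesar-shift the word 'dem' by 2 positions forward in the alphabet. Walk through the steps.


Shift each letter by 2: d -> f, e -> g, m -> o. Result: 'fgo'.

fgo


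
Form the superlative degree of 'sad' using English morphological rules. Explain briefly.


Apply superlative formation (double final consonant, add -est): 'sad' -> 'saddest'.

saddest


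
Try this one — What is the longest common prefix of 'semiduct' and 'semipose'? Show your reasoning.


Compare from the start: 4 characters match: 'semi'. Mismatch at position 5: 'd' vs 'p'.

semi


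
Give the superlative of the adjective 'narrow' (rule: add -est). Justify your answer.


Apply superlative formation (add -est): 'narrow' -> 'narrowest'.

narrowest


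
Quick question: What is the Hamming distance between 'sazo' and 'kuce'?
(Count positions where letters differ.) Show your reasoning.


Alignment:
Position 1: 's' vs 'k' = DIFFER
Position 2: 'a' vs 'u' = DIFFER
Position 3: 'z' vs 'c' = DIFFER
Position 4: 'o' vs 'e' = DIFFER
Total differences: 4

4


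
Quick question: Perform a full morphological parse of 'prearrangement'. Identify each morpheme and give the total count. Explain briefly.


Step 1: Identify prefix: 'pre' (meaning: before)
Step 2: Identify root: 'arrange'
Step 3: Identify suffix(es): 'ment'
Decomposition: pre- (prefix: before) + arrange (root) + -ment (suffix: action/result)
Total morphemes: 3

3 morphemes (pre- (prefix: before) + arrange (root) + -ment (suffix: action/result))


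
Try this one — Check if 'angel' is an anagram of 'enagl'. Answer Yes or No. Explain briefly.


Sorted letters of 'angel': 'aegln'
Sorted letters of 'enagl': 'aegln'
They match.

Yes


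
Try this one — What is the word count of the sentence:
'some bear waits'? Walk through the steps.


Split into words: some | bear | waits = 3 words.

3


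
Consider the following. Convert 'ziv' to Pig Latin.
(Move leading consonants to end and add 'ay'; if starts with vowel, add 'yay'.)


'ziv': move consonant cluster 'z' to end and add 'ay': 'ivzay'.

ivzay


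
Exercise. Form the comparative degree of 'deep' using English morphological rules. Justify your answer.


Apply comparative formation (add -er): 'deep' -> 'deeper'.

deeper


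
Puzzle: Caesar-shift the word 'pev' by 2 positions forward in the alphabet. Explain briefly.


Shift each letter by 2: p -> r, e -> g, v -> x. Result: 'rgx'.

rgx


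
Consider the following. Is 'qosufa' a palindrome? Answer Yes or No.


Forward: 'qosufa'
Reversed: 'afusoq'
They differ.

No


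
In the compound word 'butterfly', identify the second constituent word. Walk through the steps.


Split 'butterfly' into 'butter' + 'fly'. The second part is 'fly'.

fly


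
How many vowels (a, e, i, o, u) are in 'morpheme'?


Vowels in 'morpheme': o, e, e = 3 vowels.

3


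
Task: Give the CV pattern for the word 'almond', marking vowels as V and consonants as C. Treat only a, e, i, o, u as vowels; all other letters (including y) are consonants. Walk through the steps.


Letter mapping: a = V, l = C, m = C, o = V, n = C, d = C.

VCCVCC


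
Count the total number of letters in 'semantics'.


Spell out 'semantics' and number each letter: s(1), e(2), m(3), a(4), n(5), t(6), i(7), c(8), s(9). Total: 9 letters.

9


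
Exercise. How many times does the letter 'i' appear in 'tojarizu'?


Letter 'i' in 'tojarizu': found at position(s) 6 = 1 occurrence(s).

1


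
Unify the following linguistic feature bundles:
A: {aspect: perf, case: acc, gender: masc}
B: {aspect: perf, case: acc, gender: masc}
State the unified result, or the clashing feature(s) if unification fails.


Compare features:
aspect: A=perf vs B=perf -> unified: perf
case: A=acc vs B=acc -> unified: acc
gender: A=masc vs B=masc -> unified: masc
No clashes found.

Unified: {aspect: perf, case: acc, gender: masc}


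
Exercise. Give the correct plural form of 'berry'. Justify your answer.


Apply rule: Change -y to -ies (consonant + y). 'berry' becomes 'berries'.

berries


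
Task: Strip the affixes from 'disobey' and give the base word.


Remove prefix 'dis' from 'disobey' to get root 'obey'.

obey


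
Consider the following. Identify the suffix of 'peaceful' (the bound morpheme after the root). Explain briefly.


The word 'peaceful' = 'peace' (root) + '-ful' (suffix). The suffix is '-ful'.

ful


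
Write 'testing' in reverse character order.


Reverse 'testing' character by character: 'gnitset'.

gnitset


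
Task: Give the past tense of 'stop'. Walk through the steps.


Apply rule: Double final consonant and add -ed. 'stop' becomes 'stopped'.

stopped


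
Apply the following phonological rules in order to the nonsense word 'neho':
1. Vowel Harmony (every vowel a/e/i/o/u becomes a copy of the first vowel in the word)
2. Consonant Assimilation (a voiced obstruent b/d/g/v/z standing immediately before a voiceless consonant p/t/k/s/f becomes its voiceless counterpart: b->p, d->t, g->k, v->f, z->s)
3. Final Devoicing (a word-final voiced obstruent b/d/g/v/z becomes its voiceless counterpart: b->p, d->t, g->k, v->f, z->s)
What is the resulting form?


Starting form: 'neho'
Rule 1: Vowel Harmony: all vowels become 'e' (matching first vowel). 'neho' -> 'nehe'
Rule 2: Consonant Assimilation: no voiced obstruent (b/d/g/v/z) stands immediately before a voiceless consonant (p/t/k/s/f). No change.
Rule 3: Final Devoicing: the word ends in the vowel 'e', not a consonant. No change.
Final form: 'nehe'

nehe


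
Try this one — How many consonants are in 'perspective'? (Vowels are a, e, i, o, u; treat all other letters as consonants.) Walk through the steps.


Consonants in 'perspective': p, r, s, p, c, t, v = 7 consonants.

7


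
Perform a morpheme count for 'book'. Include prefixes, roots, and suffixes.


Decomposition: book (free morpheme) = 1 morpheme(s)

1 morphemes


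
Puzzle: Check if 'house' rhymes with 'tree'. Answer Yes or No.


Rime (stressed vowel + following sounds) of 'house': -ouse = /aʊs/
Rime of 'tree': -ee = /iː/
/aʊs/ and /iː/ are different ending sounds, so the words do not rhyme.

No


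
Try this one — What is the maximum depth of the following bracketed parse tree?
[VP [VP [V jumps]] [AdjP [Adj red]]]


Count bracket nesting levels:
'[' at pos 0: depth = 1
'[' at pos 4: depth = 2
'[' at pos 8: depth = 3
'[' at pos 19: depth = 2
'[' at pos 25: depth = 3
Maximum depth reached: 3

3


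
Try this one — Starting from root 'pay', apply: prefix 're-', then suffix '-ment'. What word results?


Step 1: Add prefix 're-' to 'pay' = 'repay'
Step 2: Add suffix '-ment' to 'repay' = 'repayment'

repayment


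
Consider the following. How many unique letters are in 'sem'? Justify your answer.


Unique letters in 'sem': {e, m, s} = 3 distinct letters.

3


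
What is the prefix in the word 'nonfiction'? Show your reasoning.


The word 'nonfiction' = 'non' (prefix) + 'fiction' (root). The prefix is 'non'.

non


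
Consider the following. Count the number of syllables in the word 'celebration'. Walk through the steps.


Break 'celebration' into syllables: cel-e-bra-tion -> cel | e | bra | tion = 4 syllables

4 syllables


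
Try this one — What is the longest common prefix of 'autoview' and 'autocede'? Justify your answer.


Compare from the start: 4 characters match: 'auto'. Mismatch at position 5: 'v' vs 'c'.

auto


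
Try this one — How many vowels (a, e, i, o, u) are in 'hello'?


Vowels in 'hello': e, o = 2 vowels.

2


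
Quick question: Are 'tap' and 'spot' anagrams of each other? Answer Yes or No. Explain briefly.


Sorted letters of 'tap': 'apt'
Sorted letters of 'spot': 'opst'
They do not match.

No


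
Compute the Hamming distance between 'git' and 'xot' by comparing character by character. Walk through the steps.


Alignment:
Position 1: 'g' vs 'x' = DIFFER
Position 2: 'i' vs 'o' = DIFFER
Position 3: 't' vs 't' = match
Total differences: 2

2


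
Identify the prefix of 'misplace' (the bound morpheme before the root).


The word 'misplace' = 'mis' (prefix) + 'place' (root). The prefix is 'mis'.

mis


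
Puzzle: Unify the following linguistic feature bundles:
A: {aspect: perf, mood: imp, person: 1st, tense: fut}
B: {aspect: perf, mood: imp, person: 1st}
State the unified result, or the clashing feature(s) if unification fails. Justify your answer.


Compare features:
aspect: A=perf vs B=perf -> unified: perf
mood: A=imp vs B=imp -> unified: imp
person: A=1st vs B=1st -> unified: 1st
tense: A=fut vs B=_ -> unified: fut
No clashes found.

Unified: {aspect: perf, mood: imp, person: 1st, tense: fut}


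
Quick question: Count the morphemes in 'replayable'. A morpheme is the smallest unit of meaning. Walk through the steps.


Decomposition: re- (prefix) + play (root) + -able (suffix) = 3 morpheme(s)

3 morphemes


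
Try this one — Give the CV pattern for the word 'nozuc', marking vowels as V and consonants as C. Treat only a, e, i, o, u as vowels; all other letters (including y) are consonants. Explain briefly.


Letter mapping: n = C, o = V, z = C, u = V, c = C.

CVCVC


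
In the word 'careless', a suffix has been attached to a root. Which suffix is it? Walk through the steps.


The word 'careless' = 'care' (root) + '-less' (suffix). The suffix is '-less'.

less


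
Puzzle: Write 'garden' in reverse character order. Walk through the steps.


Reverse 'garden' character by character: 'nedrag'.

nedrag


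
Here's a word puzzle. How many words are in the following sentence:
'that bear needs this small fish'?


Split into words: that | bear | needs | this | small | fish = 6 words.

6


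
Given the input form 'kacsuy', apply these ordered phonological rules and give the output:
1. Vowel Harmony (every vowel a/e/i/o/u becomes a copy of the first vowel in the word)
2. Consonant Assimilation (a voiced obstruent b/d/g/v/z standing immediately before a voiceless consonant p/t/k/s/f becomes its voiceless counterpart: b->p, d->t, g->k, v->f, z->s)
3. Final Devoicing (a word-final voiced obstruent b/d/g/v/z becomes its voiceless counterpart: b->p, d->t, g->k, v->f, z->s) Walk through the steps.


Starting form: 'kacsuy'
Rule 1: Vowel Harmony: all vowels become 'a' (matching first vowel). 'kacsuy' -> 'kacsay'
Rule 2: Consonant Assimilation: no voiced obstruent (b/d/g/v/z) stands immediately before a voiceless consonant (p/t/k/s/f). No change.
Rule 3: Final Devoicing: final consonant 'y' is not one of the voiced obstruents b/d/g/v/z. No change.
Final form: 'kacsay'

kacsay


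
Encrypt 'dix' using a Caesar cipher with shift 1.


Shift each letter by 1: d -> e, i -> j, x -> y. Result: 'ejy'.

ejy


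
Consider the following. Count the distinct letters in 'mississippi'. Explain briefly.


Unique letters in 'mississippi': {i, m, p, s} = 4 distinct letters.

4


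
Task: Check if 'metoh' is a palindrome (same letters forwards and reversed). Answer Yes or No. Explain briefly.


Forward: 'metoh'
Reversed: 'hotem'
They differ.

No


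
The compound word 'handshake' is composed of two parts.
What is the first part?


Split 'handshake' into 'hand' + 'shake'. The first part is 'hand'.

hand


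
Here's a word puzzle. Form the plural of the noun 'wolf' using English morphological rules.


Apply rule: Change -f to -ves. 'wolf' becomes 'wolves'.

wolves


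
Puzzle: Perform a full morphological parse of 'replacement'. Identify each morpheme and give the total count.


Step 1: Identify prefix: 're' (meaning: again)
Step 2: Identify root: 'place'
Step 3: Identify suffix(es): 'ment'
Decomposition: re- (prefix: again) + place (root) + -ment (suffix: action/result)
Total morphemes: 3

3 morphemes (re- (prefix: again) + place (root) + -ment (suffix: action/result))


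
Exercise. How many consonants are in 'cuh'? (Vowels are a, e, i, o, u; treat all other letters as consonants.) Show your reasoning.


Consonants in 'cuh': c, h = 2 consonants.

2


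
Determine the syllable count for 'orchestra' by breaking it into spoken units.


Break 'orchestra' into syllables: or-ches-tra -> or | ches | tra = 3 syllables

3 syllables


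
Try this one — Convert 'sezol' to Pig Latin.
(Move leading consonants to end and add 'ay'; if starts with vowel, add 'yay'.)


'sezol': move consonant cluster 's' to end and add 'ay': 'ezolsay'.

ezolsay


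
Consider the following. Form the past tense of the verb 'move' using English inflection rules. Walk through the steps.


Apply rule: Add -d (word ends in -e). 'move' becomes 'moved'.

moved


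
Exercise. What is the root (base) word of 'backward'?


Remove suffix '-ward' from 'backward' to get root 'back'.

back


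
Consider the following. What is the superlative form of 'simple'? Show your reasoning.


Apply superlative formation (ends in e: add -st): 'simple' -> 'simplest'.

simplest


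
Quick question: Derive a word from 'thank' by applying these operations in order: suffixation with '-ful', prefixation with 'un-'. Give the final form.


Step 1: Add suffix '-ful' to 'thank' = 'thankful'
Step 2: Add prefix 'un-' to 'thankful' = 'unthankful'

unthankful


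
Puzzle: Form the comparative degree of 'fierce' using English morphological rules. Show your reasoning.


Apply comparative formation (ends in e: add -r): 'fierce' -> 'fiercer'.

fiercer


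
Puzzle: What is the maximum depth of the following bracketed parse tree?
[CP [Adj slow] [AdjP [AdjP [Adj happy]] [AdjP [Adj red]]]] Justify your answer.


Count bracket nesting levels:
'[' at pos 0: depth = 1
'[' at pos 4: depth = 2
'[' at pos 15: depth = 2
'[' at pos 21: depth = 3
'[' at pos 27: depth = 4
'[' at pos 40: depth = 3
'[' at pos 46: depth = 4
Maximum depth reached: 4

4


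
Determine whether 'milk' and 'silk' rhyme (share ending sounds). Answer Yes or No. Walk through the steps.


Rime (stressed vowel + following sounds) of 'milk': -ilk = /ɪlk/
Rime of 'silk': -ilk = /ɪlk/
/ɪlk/ and /ɪlk/ are the same ending sound, so the words rhyme.

Yes


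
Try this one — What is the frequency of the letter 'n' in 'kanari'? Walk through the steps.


Letter 'n' in 'kanari': found at position(s) 3 = 1 occurrence(s).

1


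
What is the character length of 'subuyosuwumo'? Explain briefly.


Spell out 'subuyosuwumo' and number each letter: s(1), u(2), b(3), u(4), y(5), o(6), s(7), u(8), w(9), u(10), m(11), o(12). Total: 12 letters.

12


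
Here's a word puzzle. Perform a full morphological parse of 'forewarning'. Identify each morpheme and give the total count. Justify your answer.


Step 1: Identify prefix: 'fore' (meaning: before/front)
Step 2: Identify root: 'warn'
Step 3: Identify suffix(es): 'ing'
Decomposition: fore- (prefix: before/front) + warn (root) + -ing (suffix: ongoing action)
Total morphemes: 3

3 morphemes (fore- (prefix: before/front) + warn (root) + -ing (suffix: ongoing action))


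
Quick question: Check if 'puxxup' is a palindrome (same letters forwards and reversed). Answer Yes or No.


Forward: 'puxxup'
Reversed: 'puxxup'
They are identical.

Yes


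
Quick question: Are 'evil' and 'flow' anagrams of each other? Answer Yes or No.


Sorted letters of 'evil': 'eilv'
Sorted letters of 'flow': 'flow'
They do not match.

No


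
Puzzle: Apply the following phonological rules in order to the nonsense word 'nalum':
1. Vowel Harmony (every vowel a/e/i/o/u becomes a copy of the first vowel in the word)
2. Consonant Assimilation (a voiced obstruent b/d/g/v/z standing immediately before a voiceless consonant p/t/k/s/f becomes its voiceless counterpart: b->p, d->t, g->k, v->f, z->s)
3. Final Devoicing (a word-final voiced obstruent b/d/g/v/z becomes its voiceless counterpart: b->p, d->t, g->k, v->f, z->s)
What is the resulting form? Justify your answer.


Starting form: 'nalum'
Rule 1: Vowel Harmony: all vowels become 'a' (matching first vowel). 'nalum' -> 'nalam'
Rule 2: Consonant Assimilation: no voiced obstruent (b/d/g/v/z) stands immediately before a voiceless consonant (p/t/k/s/f). No change.
Rule 3: Final Devoicing: final consonant 'm' is not one of the voiced obstruents b/d/g/v/z. No change.
Final form: 'nalam'

nalam


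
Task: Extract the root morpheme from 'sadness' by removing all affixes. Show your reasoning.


Remove suffix '-ness' from 'sadness' to get root 'sad'.

sad


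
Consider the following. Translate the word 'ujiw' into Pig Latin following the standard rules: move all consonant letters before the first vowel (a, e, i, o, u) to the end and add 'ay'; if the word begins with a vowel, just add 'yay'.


'ujiw' starts with a vowel, so add 'yay': 'ujiwyay'.

ujiwyay


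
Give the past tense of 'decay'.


Apply rule: Add -ed. 'decay' becomes 'decayed'.

decayed


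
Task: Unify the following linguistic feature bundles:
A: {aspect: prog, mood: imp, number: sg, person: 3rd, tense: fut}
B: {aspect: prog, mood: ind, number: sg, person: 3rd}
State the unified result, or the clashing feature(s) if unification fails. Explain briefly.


Compare features:
aspect: A=prog vs B=prog -> unified: prog
mood: A=imp vs B=ind -> CLASH
number: A=sg vs B=sg -> unified: sg
person: A=3rd vs B=3rd -> unified: 3rd
tense: A=fut vs B=_ -> unified: fut
Clash detected on feature 'mood' (imp vs ind); unification fails.

CLASH on 'mood' (imp vs ind)


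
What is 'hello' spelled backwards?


Reverse 'hello' character by character: 'olleh'.

olleh


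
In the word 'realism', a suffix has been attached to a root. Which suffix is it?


The word 'realism' = 'real' (root) + '-ism' (suffix). The suffix is '-ism'.

ism


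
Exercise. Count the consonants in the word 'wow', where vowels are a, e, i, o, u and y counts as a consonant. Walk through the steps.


Consonants in 'wow': w, w = 2 consonants.

2


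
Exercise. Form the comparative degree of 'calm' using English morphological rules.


Apply comparative formation (add -er): 'calm' -> 'calmer'.

calmer


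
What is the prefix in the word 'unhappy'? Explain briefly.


The word 'unhappy' = 'un' (prefix) + 'happy' (root). The prefix is 'un'.

un


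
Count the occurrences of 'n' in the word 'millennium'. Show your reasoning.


Letter 'n' in 'millennium': found at position(s) 6, 7 = 2 occurrence(s).

2


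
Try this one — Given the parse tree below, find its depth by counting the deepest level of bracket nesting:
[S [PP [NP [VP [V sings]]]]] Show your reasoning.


Count bracket nesting levels:
'[' at pos 0: depth = 1
'[' at pos 3: depth = 2
'[' at pos 7: depth = 3
'[' at pos 11: depth = 4
'[' at pos 15: depth = 5
Maximum depth reached: 5

5


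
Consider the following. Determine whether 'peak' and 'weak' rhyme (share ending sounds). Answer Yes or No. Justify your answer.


Rime (stressed vowel + following sounds) of 'peak': -eak = /iːk/
Rime of 'weak': -eak = /iːk/
/iːk/ and /iːk/ are the same ending sound, so the words rhyme.

Yes


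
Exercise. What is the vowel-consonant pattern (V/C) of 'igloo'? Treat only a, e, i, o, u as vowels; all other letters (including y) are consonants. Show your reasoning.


Letter mapping: i = V, g = C, l = C, o = V, o = V.

VCCVV


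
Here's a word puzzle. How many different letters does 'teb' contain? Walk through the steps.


Unique letters in 'teb': {b, e, t} = 3 distinct letters.

3


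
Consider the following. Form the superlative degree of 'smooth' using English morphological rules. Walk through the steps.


Apply superlative formation (add -est): 'smooth' -> 'smoothest'.

smoothest


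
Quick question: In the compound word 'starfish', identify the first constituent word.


Split 'starfish' into 'star' + 'fish'. The first part is 'star'.

star


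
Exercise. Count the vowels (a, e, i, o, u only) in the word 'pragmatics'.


Vowels in 'pragmatics': a, a, i = 3 vowels.

3


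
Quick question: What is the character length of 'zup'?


Spell out 'zup' and number each letter: z(1), u(2), p(3). Total: 3 letters.

3


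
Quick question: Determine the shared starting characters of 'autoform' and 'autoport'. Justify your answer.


Compare from the start: 4 characters match: 'auto'. Mismatch at position 5: 'f' vs 'p'.

auto


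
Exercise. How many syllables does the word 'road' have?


Break 'road' into syllables: road -> road = 1 syllable

1 syllable


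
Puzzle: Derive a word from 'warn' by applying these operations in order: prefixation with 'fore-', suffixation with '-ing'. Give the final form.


Step 1: Add prefix 'fore-' to 'warn' = 'forewarn'
Step 2: Add suffix '-ing' to 'forewarn' = 'forewarning'

forewarning


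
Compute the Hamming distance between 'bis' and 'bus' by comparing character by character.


Alignment:
Position 1: 'b' vs 'b' = match
Position 2: 'i' vs 'u' = DIFFER
Position 3: 's' vs 's' = match
Total differences: 1

1


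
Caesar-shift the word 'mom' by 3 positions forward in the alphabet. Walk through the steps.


Shift each letter by 3: m -> p, o -> r, m -> p. Result: 'prp'.

prp


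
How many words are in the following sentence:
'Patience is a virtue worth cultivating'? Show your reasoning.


Split into words: Patience | is | a | virtue | worth | cultivating = 6 words.

6


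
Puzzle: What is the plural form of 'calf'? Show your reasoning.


Apply rule: Change -f to -ves. 'calf' becomes 'calves'.

calves
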